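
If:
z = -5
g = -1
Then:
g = -1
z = -5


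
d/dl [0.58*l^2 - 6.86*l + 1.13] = 1.16*l - 6.86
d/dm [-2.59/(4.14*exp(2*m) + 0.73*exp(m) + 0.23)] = (21.4452*exp(m) + 1.8907)*exp(m)/(4.14*exp(2*m) + 0.73*exp(m) + 0.23)^2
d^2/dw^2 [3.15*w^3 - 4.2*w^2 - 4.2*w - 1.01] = 18.9*w - 8.4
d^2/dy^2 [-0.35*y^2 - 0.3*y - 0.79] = -0.700000000000000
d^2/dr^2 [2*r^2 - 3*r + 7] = 4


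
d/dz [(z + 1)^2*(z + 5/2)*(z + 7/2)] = 4*z^3 + 24*z^2 + 87*z/2 + 47/2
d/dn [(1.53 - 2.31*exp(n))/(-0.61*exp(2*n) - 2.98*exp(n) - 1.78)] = (-1.4091*exp(2*n) + 1.8666*exp(n) + 8.6712)*exp(n)/(0.3721*exp(4*n) + 3.6356*exp(3*n) + 11.052*exp(2*n) + 10.6088*exp(n) + 3.1684)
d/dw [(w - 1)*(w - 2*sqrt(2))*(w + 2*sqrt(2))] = 3*w^2 - 2*w - 8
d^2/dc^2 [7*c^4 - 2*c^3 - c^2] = 84*c^2 - 12*c - 2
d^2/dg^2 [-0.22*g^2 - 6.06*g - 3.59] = -0.440000000000000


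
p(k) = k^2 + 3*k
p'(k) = 2*k + 3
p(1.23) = 5.20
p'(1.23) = 5.46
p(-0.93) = -1.93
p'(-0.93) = 1.14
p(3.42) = 21.96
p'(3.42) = 9.84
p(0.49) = 1.71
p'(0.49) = 3.98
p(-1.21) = -2.17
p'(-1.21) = 0.58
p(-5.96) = 17.64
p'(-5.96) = -8.92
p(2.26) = 11.89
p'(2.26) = 7.52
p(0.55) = 1.95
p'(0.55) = 4.10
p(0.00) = 0.00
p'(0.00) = 3.00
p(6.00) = 54.00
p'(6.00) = 15.00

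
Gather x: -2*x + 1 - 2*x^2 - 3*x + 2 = -2*x^2 - 5*x + 3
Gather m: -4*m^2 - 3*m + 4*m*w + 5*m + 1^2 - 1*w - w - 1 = -4*m^2 + m*(4*w + 2) - 2*w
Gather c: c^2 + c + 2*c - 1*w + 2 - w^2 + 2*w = c^2 + 3*c - w^2 + w + 2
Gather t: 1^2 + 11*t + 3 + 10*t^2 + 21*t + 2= 10*t^2 + 32*t + 6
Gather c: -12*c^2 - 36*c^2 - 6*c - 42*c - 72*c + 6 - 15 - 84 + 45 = -48*c^2 - 120*c - 48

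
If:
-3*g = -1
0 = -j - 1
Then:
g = 1/3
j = -1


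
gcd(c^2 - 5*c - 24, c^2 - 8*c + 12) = 1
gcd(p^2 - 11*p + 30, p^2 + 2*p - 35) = p - 5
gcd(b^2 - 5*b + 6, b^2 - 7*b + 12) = b - 3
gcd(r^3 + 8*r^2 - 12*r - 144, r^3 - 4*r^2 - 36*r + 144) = r^2 + 2*r - 24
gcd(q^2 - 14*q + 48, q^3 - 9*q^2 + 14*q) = 1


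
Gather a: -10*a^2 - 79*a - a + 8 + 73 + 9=-10*a^2 - 80*a + 90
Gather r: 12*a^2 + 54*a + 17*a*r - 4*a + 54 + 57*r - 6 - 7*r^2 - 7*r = 12*a^2 + 50*a - 7*r^2 + r*(17*a + 50) + 48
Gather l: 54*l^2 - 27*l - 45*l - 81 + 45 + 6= 54*l^2 - 72*l - 30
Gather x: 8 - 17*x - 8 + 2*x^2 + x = 2*x^2 - 16*x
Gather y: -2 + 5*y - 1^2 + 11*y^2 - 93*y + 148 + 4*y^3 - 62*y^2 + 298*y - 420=4*y^3 - 51*y^2 + 210*y - 275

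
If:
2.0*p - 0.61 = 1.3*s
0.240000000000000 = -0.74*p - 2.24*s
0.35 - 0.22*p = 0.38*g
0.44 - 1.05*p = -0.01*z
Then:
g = 0.81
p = 0.19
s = -0.17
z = -23.66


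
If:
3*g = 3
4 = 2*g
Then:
No Solution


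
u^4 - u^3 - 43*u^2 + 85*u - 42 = (u - 6)*(u - 1)^2*(u + 7)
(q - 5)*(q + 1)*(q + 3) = q^3 - q^2 - 17*q - 15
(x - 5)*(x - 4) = x^2 - 9*x + 20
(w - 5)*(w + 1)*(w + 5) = w^3 + w^2 - 25*w - 25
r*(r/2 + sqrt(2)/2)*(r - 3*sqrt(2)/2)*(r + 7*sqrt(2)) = r^4/2 + 13*sqrt(2)*r^3/4 - 5*r^2 - 21*sqrt(2)*r/2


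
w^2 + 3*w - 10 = (w - 2)*(w + 5)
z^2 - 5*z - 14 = (z - 7)*(z + 2)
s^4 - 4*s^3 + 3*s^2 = s^2*(s - 3)*(s - 1)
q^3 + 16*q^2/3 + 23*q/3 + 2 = (q + 1/3)*(q + 2)*(q + 3)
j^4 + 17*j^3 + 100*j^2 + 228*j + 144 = (j + 1)*(j + 4)*(j + 6)^2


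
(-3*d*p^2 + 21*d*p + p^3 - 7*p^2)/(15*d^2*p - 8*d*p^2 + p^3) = (p - 7)/(-5*d + p)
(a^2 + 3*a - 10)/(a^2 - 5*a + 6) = (a + 5)/(a - 3)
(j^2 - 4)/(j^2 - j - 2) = (j + 2)/(j + 1)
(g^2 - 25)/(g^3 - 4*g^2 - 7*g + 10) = (g + 5)/(g^2 + g - 2)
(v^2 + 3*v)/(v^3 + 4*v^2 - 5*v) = (v + 3)/(v^2 + 4*v - 5)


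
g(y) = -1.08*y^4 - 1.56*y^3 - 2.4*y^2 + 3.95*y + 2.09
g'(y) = -4.32*y^3 - 4.68*y^2 - 4.8*y + 3.95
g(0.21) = 2.80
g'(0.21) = 2.70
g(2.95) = -128.98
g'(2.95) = -161.84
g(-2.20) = -26.90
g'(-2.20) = 37.86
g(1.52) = -8.69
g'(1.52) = -29.33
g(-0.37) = 0.36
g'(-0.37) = 5.30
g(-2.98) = -74.88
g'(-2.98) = 91.02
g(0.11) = 2.49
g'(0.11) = 3.36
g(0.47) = 3.20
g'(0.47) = 0.21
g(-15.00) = -50007.16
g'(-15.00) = 13602.95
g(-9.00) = -6176.50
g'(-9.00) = 2817.35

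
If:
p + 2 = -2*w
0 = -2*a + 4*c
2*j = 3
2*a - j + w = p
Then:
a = -3*w/2 - 1/4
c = -3*w/4 - 1/8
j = 3/2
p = -2*w - 2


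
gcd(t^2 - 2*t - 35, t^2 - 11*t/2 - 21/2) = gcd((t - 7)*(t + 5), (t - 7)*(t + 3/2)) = t - 7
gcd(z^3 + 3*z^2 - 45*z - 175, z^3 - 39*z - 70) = z^2 - 2*z - 35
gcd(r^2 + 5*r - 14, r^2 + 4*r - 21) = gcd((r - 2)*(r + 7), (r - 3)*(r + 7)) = r + 7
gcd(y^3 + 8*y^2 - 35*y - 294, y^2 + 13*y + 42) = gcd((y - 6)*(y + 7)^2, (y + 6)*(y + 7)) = y + 7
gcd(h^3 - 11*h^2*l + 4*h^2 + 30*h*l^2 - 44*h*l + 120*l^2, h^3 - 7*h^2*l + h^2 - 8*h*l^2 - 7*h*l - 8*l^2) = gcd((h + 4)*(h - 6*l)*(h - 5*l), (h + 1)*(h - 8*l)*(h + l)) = 1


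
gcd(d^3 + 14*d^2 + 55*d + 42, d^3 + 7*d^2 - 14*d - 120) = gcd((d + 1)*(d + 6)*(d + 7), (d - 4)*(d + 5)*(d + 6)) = d + 6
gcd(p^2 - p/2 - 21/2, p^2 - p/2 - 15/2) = 1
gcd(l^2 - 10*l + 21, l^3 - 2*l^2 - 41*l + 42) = l - 7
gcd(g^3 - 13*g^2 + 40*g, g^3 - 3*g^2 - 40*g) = g^2 - 8*g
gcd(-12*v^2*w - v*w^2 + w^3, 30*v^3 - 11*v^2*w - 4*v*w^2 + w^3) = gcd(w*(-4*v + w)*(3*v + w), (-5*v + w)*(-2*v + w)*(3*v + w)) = 3*v + w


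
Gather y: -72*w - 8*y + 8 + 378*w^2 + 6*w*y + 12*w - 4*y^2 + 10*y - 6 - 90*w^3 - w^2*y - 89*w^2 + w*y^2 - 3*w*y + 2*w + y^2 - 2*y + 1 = -90*w^3 + 289*w^2 - 58*w + y^2*(w - 3) + y*(-w^2 + 3*w) + 3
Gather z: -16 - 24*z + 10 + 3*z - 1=-21*z - 7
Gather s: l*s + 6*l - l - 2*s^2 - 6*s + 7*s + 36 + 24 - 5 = 5*l - 2*s^2 + s*(l + 1) + 55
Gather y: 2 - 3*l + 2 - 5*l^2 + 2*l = -5*l^2 - l + 4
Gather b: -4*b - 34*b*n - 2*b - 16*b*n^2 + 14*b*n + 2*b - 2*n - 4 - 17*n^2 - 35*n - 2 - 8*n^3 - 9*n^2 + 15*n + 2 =b*(-16*n^2 - 20*n - 4) - 8*n^3 - 26*n^2 - 22*n - 4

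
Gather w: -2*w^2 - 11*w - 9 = -2*w^2 - 11*w - 9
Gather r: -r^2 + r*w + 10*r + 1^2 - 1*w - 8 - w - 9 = -r^2 + r*(w + 10) - 2*w - 16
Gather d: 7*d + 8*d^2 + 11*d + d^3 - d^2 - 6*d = d^3 + 7*d^2 + 12*d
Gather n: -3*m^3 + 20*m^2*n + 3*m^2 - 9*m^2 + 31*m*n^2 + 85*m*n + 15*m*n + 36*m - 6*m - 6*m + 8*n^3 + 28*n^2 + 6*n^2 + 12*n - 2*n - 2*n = -3*m^3 - 6*m^2 + 24*m + 8*n^3 + n^2*(31*m + 34) + n*(20*m^2 + 100*m + 8)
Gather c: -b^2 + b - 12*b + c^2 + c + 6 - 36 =-b^2 - 11*b + c^2 + c - 30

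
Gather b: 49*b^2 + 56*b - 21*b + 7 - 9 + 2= 49*b^2 + 35*b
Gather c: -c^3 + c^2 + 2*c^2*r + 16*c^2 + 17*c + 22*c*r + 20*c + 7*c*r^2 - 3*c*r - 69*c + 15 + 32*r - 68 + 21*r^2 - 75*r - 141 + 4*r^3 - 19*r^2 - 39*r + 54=-c^3 + c^2*(2*r + 17) + c*(7*r^2 + 19*r - 32) + 4*r^3 + 2*r^2 - 82*r - 140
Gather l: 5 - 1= 4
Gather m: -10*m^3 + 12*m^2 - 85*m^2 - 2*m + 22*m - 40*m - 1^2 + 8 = -10*m^3 - 73*m^2 - 20*m + 7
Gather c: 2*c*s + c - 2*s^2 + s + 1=c*(2*s + 1) - 2*s^2 + s + 1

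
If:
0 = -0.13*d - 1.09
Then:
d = -8.38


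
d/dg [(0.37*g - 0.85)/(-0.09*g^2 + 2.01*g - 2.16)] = (0.0333*g^2 - 0.153*g + 0.9093)/(0.0081*g^4 - 0.3618*g^3 + 4.4289*g^2 - 8.6832*g + 4.6656)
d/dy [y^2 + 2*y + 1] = 2*y + 2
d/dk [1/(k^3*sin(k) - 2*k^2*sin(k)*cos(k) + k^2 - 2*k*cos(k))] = (-k^3*cos(k) - 3*k^2*sin(k) + 2*k^2*cos(2*k) - 2*k*sin(k) + 2*k*sin(2*k) - 2*k + 2*cos(k))/(k^2*(k - 2*cos(k))^2*(k*sin(k) + 1)^2)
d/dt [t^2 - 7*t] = 2*t - 7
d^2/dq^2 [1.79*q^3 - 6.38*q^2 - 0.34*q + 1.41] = 10.74*q - 12.76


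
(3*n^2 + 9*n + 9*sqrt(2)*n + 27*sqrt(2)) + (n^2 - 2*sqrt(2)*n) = 4*n^2 + 9*n + 7*sqrt(2)*n + 27*sqrt(2)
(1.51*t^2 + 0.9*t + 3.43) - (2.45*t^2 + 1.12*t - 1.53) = -0.94*t^2 - 0.22*t + 4.96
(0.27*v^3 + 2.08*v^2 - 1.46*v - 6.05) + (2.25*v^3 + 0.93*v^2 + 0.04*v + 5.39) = 2.52*v^3 + 3.01*v^2 - 1.42*v - 0.66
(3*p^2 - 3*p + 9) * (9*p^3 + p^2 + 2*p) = 27*p^5 - 24*p^4 + 84*p^3 + 3*p^2 + 18*p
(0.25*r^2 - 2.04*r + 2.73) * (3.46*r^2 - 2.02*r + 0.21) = 0.865*r^4 - 7.5634*r^3 + 13.6191*r^2 - 5.943*r + 0.5733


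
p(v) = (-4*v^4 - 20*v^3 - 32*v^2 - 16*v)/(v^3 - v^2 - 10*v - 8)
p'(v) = (-3*v^2 + 2*v + 10)*(-4*v^4 - 20*v^3 - 32*v^2 - 16*v)/(v^3 - v^2 - 10*v - 8)^2 + (-16*v^3 - 60*v^2 - 64*v - 16)/(v^3 - v^2 - 10*v - 8) = 4*(-v^2 + 8*v + 8)/(v^2 - 8*v + 16)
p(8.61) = -79.26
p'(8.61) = 0.52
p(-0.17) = -0.30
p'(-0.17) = 1.52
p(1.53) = 8.75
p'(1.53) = 11.74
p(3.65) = 235.69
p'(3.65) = 779.67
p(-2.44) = 0.67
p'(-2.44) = -1.69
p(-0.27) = -0.44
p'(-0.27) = 1.27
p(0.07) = 0.15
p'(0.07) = 2.22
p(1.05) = 4.34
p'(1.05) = 7.03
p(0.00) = 0.00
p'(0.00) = 2.00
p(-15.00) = 41.05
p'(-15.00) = -3.73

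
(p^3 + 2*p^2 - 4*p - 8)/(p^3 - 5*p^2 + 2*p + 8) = (p^2 + 4*p + 4)/(p^2 - 3*p - 4)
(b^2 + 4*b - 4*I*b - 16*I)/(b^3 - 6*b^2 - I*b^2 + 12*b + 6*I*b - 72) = (b + 4)/(b^2 + 3*b*(-2 + I) - 18*I)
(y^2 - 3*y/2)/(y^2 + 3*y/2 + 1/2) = y*(2*y - 3)/(2*y^2 + 3*y + 1)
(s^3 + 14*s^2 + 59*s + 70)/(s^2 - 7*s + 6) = (s^3 + 14*s^2 + 59*s + 70)/(s^2 - 7*s + 6)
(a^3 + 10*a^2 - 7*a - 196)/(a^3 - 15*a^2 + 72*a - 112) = (a^2 + 14*a + 49)/(a^2 - 11*a + 28)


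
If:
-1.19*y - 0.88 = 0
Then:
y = -0.74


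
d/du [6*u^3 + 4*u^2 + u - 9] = 18*u^2 + 8*u + 1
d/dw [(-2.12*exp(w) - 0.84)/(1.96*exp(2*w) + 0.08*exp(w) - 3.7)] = (4.1552*exp(2*w) + 3.2928*exp(w) + 7.9112)*exp(w)/(3.8416*exp(4*w) + 0.3136*exp(3*w) - 14.4976*exp(2*w) - 0.592*exp(w) + 13.69)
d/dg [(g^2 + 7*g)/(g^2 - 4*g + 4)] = (-11*g - 14)/(g^3 - 6*g^2 + 12*g - 8)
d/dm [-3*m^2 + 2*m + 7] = 2 - 6*m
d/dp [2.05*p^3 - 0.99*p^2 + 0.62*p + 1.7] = 6.15*p^2 - 1.98*p + 0.62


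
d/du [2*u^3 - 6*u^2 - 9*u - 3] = 6*u^2 - 12*u - 9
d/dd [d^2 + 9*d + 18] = 2*d + 9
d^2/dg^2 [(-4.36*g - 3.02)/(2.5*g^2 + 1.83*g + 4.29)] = (-(4.36*g + 3.02)*(5.0*g + 1.83)*(10.0*g + 3.66) + (65.4*g + 31.0576)*(2.5*g^2 + 1.83*g + 4.29))/(2.5*g^2 + 1.83*g + 4.29)^3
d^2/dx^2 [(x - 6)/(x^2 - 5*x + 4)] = 2*((11 - 3*x)*(x^2 - 5*x + 4) + (x - 6)*(2*x - 5)^2)/(x^2 - 5*x + 4)^3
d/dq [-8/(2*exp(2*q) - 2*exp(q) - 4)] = (8*exp(q) - 4)*exp(q)/(-exp(2*q) + exp(q) + 2)^2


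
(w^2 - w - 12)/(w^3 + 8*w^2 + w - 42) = (w - 4)/(w^2 + 5*w - 14)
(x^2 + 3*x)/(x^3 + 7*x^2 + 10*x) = (x + 3)/(x^2 + 7*x + 10)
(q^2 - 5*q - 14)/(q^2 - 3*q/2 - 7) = 2*(q - 7)/(2*q - 7)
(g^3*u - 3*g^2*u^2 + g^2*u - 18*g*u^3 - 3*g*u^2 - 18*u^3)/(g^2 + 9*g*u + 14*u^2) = u*(g^3 - 3*g^2*u + g^2 - 18*g*u^2 - 3*g*u - 18*u^2)/(g^2 + 9*g*u + 14*u^2)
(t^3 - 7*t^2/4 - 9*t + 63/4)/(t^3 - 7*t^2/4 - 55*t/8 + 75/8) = 2*(4*t^2 + 5*t - 21)/(8*t^2 + 10*t - 25)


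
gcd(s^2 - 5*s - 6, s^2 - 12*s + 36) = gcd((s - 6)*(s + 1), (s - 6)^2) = s - 6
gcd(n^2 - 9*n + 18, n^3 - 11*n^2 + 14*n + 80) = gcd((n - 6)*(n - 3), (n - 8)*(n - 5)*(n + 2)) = 1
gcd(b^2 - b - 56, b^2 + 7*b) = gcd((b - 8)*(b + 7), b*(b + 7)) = b + 7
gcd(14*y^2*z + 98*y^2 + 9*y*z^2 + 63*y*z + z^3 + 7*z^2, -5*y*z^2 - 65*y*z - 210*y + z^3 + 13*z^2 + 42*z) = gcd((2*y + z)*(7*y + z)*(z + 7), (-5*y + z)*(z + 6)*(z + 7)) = z + 7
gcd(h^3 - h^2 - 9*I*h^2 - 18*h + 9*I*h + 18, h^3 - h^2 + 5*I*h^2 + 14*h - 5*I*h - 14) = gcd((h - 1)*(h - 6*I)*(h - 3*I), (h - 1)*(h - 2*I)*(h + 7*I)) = h - 1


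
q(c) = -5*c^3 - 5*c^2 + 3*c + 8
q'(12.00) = -2277.00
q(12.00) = -9316.00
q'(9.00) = -1302.00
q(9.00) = -4015.00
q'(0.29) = -1.16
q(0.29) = 8.33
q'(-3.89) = -185.08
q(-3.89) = 214.99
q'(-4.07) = -204.77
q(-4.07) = 250.06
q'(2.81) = -143.54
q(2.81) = -133.99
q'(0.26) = -0.61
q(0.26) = 8.35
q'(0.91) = -18.52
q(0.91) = 2.82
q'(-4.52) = -258.26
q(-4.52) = 354.02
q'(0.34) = -2.13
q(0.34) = 8.25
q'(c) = -15*c^2 - 10*c + 3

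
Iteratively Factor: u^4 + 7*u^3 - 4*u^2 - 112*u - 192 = (u + 4)*(u^3 + 3*u^2 - 16*u - 48) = (u + 3)*(u + 4)*(u^2 - 16) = (u + 3)*(u + 4)^2*(u - 4)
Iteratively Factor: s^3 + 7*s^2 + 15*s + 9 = (s + 1)*(s^2 + 6*s + 9) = (s + 1)*(s + 3)*(s + 3)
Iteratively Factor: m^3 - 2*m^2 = (m - 2)*(m^2) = m*(m - 2)*(m)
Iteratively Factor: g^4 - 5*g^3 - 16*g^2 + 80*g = (g)*(g^3 - 5*g^2 - 16*g + 80) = g*(g - 4)*(g^2 - g - 20) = g*(g - 5)*(g - 4)*(g + 4)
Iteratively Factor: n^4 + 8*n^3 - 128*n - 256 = (n + 4)*(n^3 + 4*n^2 - 16*n - 64) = (n + 4)^2*(n^2 - 16) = (n - 4)*(n + 4)^2*(n + 4)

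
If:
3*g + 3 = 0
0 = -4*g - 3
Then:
No Solution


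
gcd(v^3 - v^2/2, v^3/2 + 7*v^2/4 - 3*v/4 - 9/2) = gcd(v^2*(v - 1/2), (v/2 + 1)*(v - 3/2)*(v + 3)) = 1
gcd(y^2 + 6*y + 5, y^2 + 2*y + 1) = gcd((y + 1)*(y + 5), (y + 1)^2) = y + 1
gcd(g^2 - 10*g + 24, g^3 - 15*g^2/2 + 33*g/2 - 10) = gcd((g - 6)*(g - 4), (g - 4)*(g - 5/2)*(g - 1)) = g - 4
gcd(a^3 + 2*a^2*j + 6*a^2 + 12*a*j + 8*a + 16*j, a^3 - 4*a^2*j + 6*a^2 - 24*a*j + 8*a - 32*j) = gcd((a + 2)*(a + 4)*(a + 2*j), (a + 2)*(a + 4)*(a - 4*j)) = a^2 + 6*a + 8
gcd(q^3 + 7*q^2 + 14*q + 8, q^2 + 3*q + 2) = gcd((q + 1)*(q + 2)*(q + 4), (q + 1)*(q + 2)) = q^2 + 3*q + 2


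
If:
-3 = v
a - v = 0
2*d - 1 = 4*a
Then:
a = -3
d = -11/2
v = -3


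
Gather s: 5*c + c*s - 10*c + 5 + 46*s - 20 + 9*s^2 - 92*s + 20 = -5*c + 9*s^2 + s*(c - 46) + 5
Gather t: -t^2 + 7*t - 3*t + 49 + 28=-t^2 + 4*t + 77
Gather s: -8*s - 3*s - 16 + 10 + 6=-11*s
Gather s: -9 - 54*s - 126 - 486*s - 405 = -540*s - 540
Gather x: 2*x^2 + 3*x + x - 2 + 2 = 2*x^2 + 4*x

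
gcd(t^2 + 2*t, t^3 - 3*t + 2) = t + 2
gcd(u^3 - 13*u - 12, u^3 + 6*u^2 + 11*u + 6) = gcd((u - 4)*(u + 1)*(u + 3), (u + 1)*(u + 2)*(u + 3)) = u^2 + 4*u + 3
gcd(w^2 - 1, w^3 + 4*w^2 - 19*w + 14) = w - 1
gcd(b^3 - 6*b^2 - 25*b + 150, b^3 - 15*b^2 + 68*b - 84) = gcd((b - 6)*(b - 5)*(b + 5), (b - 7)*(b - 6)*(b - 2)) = b - 6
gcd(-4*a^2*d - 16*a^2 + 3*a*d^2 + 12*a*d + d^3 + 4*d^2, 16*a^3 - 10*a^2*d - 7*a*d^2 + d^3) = a - d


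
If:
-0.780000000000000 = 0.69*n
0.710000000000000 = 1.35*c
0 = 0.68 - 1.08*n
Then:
No Solution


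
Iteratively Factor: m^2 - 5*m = (m)*(m - 5)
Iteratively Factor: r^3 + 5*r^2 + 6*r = (r + 3)*(r^2 + 2*r) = r*(r + 3)*(r + 2)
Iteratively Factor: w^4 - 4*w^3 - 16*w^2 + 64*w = (w - 4)*(w^3 - 16*w) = (w - 4)^2*(w^2 + 4*w) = w*(w - 4)^2*(w + 4)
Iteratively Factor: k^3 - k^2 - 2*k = (k - 2)*(k^2 + k) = k*(k - 2)*(k + 1)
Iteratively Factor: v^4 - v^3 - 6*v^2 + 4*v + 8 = (v - 2)*(v^3 + v^2 - 4*v - 4) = (v - 2)^2*(v^2 + 3*v + 2) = (v - 2)^2*(v + 2)*(v + 1)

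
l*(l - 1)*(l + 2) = l^3 + l^2 - 2*l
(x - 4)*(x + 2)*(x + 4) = x^3 + 2*x^2 - 16*x - 32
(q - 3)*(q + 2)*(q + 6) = q^3 + 5*q^2 - 12*q - 36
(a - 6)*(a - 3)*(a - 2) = a^3 - 11*a^2 + 36*a - 36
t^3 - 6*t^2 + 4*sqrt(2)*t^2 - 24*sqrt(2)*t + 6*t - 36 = (t - 6)*(t + sqrt(2))*(t + 3*sqrt(2))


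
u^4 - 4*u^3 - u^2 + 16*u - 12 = (u - 3)*(u - 2)*(u - 1)*(u + 2)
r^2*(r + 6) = r^3 + 6*r^2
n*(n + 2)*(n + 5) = n^3 + 7*n^2 + 10*n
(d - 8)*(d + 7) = d^2 - d - 56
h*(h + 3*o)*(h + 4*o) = h^3 + 7*h^2*o + 12*h*o^2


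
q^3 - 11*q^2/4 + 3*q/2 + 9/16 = (q - 3/2)^2*(q + 1/4)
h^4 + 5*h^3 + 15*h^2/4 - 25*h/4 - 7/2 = (h - 1)*(h + 1/2)*(h + 2)*(h + 7/2)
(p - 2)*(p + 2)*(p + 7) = p^3 + 7*p^2 - 4*p - 28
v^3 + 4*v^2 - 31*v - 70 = (v - 5)*(v + 2)*(v + 7)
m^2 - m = m*(m - 1)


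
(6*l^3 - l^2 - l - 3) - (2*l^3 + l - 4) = 4*l^3 - l^2 - 2*l + 1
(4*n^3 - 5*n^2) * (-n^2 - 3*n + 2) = -4*n^5 - 7*n^4 + 23*n^3 - 10*n^2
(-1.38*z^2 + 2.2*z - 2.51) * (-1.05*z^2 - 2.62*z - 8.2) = 1.449*z^4 + 1.3056*z^3 + 8.1875*z^2 - 11.4638*z + 20.582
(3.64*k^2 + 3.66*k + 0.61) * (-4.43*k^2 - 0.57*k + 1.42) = -16.1252*k^4 - 18.2886*k^3 + 0.380300000000001*k^2 + 4.8495*k + 0.8662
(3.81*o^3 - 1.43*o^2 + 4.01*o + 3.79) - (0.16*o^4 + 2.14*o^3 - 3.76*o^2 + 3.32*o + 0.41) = -0.16*o^4 + 1.67*o^3 + 2.33*o^2 + 0.69*o + 3.38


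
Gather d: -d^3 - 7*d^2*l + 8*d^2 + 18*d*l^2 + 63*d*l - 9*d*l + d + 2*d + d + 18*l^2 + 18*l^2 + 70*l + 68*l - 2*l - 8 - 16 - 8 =-d^3 + d^2*(8 - 7*l) + d*(18*l^2 + 54*l + 4) + 36*l^2 + 136*l - 32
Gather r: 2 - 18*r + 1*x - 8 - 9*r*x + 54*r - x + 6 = r*(36 - 9*x)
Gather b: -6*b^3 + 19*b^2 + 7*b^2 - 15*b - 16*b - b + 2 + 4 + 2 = -6*b^3 + 26*b^2 - 32*b + 8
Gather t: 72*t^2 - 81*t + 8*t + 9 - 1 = 72*t^2 - 73*t + 8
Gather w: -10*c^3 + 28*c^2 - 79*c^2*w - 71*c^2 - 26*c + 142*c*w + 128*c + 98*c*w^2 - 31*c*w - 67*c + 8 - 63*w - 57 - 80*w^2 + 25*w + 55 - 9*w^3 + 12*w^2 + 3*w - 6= -10*c^3 - 43*c^2 + 35*c - 9*w^3 + w^2*(98*c - 68) + w*(-79*c^2 + 111*c - 35)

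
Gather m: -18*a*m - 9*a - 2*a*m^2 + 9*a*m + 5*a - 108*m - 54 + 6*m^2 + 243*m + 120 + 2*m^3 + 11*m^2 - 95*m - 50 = -4*a + 2*m^3 + m^2*(17 - 2*a) + m*(40 - 9*a) + 16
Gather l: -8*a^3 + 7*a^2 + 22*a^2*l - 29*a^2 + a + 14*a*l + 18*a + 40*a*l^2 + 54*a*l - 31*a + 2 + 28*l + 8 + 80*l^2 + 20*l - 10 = -8*a^3 - 22*a^2 - 12*a + l^2*(40*a + 80) + l*(22*a^2 + 68*a + 48)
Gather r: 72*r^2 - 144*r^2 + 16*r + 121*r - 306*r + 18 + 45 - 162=-72*r^2 - 169*r - 99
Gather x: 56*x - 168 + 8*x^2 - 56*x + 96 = 8*x^2 - 72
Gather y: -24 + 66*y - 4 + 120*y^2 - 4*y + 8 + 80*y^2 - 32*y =200*y^2 + 30*y - 20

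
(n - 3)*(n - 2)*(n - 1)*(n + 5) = n^4 - n^3 - 19*n^2 + 49*n - 30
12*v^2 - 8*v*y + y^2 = (-6*v + y)*(-2*v + y)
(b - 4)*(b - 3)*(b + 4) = b^3 - 3*b^2 - 16*b + 48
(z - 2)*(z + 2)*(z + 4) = z^3 + 4*z^2 - 4*z - 16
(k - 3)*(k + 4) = k^2 + k - 12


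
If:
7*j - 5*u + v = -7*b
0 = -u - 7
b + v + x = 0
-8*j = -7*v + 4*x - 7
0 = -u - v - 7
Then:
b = -47/12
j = -13/12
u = -7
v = 0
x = 47/12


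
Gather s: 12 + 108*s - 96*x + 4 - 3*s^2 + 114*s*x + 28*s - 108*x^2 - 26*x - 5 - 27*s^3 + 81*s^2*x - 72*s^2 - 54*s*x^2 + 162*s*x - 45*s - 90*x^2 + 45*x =-27*s^3 + s^2*(81*x - 75) + s*(-54*x^2 + 276*x + 91) - 198*x^2 - 77*x + 11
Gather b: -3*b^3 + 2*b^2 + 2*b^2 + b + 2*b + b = -3*b^3 + 4*b^2 + 4*b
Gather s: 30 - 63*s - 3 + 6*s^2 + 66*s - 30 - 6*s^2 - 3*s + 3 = 0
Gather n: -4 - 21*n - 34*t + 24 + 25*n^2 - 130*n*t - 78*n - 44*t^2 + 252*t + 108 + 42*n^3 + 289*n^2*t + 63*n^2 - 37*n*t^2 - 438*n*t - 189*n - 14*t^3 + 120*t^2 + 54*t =42*n^3 + n^2*(289*t + 88) + n*(-37*t^2 - 568*t - 288) - 14*t^3 + 76*t^2 + 272*t + 128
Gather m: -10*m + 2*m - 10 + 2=-8*m - 8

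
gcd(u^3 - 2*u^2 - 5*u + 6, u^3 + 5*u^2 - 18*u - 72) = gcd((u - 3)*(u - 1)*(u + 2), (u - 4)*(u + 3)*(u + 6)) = 1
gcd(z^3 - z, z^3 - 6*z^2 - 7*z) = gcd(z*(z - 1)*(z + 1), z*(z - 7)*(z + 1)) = z^2 + z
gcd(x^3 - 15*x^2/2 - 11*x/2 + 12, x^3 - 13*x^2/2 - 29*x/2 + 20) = x^2 - 9*x + 8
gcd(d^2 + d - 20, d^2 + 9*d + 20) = d + 5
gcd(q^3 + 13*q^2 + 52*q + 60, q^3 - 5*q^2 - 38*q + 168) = q + 6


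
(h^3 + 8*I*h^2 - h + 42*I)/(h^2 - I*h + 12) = (h^2 + 5*I*h + 14)/(h - 4*I)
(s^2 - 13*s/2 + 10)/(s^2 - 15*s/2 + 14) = (2*s - 5)/(2*s - 7)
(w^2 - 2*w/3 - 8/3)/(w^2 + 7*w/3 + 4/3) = (w - 2)/(w + 1)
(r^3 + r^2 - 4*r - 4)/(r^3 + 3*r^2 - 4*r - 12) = (r + 1)/(r + 3)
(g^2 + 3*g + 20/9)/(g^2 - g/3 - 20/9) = (3*g + 5)/(3*g - 5)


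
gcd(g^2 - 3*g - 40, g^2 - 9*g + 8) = g - 8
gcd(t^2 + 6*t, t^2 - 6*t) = t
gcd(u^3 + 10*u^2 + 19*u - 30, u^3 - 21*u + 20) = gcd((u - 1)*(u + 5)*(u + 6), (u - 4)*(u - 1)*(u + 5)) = u^2 + 4*u - 5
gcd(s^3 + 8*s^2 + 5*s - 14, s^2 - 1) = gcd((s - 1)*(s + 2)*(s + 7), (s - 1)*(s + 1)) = s - 1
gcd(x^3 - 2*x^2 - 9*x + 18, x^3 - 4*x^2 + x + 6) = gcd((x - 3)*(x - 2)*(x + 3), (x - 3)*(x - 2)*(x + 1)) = x^2 - 5*x + 6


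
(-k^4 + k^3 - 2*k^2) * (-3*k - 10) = 3*k^5 + 7*k^4 - 4*k^3 + 20*k^2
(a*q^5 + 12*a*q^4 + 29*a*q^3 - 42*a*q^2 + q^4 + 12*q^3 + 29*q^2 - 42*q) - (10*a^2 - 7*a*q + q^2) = -10*a^2 + a*q^5 + 12*a*q^4 + 29*a*q^3 - 42*a*q^2 + 7*a*q + q^4 + 12*q^3 + 28*q^2 - 42*q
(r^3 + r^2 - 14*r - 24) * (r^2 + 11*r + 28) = r^5 + 12*r^4 + 25*r^3 - 150*r^2 - 656*r - 672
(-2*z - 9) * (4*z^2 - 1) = -8*z^3 - 36*z^2 + 2*z + 9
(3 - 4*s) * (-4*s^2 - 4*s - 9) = 16*s^3 + 4*s^2 + 24*s - 27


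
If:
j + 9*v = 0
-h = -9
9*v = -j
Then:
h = 9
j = -9*v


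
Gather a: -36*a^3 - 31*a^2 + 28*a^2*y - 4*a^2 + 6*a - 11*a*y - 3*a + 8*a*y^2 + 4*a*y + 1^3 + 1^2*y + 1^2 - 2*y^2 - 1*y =-36*a^3 + a^2*(28*y - 35) + a*(8*y^2 - 7*y + 3) - 2*y^2 + 2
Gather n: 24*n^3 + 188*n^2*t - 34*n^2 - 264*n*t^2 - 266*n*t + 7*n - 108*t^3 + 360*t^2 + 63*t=24*n^3 + n^2*(188*t - 34) + n*(-264*t^2 - 266*t + 7) - 108*t^3 + 360*t^2 + 63*t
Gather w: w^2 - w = w^2 - w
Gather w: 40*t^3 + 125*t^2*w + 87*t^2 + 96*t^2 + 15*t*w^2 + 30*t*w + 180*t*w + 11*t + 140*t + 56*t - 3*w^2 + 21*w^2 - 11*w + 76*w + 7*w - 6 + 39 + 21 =40*t^3 + 183*t^2 + 207*t + w^2*(15*t + 18) + w*(125*t^2 + 210*t + 72) + 54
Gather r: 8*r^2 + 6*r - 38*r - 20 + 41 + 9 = 8*r^2 - 32*r + 30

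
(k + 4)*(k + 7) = k^2 + 11*k + 28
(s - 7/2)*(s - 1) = s^2 - 9*s/2 + 7/2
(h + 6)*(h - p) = h^2 - h*p + 6*h - 6*p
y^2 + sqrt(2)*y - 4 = (y - sqrt(2))*(y + 2*sqrt(2))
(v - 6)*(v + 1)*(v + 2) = v^3 - 3*v^2 - 16*v - 12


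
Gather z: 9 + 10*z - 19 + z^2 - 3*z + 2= z^2 + 7*z - 8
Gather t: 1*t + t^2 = t^2 + t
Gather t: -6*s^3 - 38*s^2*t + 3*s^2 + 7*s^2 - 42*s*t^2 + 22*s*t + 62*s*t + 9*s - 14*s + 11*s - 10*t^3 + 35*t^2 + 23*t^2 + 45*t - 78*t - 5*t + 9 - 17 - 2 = -6*s^3 + 10*s^2 + 6*s - 10*t^3 + t^2*(58 - 42*s) + t*(-38*s^2 + 84*s - 38) - 10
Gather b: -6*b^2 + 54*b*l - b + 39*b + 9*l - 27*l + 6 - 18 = -6*b^2 + b*(54*l + 38) - 18*l - 12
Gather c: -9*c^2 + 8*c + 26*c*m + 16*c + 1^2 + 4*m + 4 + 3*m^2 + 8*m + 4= -9*c^2 + c*(26*m + 24) + 3*m^2 + 12*m + 9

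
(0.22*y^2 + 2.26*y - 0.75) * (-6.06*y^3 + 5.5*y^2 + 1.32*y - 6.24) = -1.3332*y^5 - 12.4856*y^4 + 17.2654*y^3 - 2.5146*y^2 - 15.0924*y + 4.68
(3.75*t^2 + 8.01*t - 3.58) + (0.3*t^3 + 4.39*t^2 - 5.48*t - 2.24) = 0.3*t^3 + 8.14*t^2 + 2.53*t - 5.82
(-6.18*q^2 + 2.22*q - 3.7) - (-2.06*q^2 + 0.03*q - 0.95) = -4.12*q^2 + 2.19*q - 2.75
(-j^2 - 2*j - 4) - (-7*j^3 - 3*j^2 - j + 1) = 7*j^3 + 2*j^2 - j - 5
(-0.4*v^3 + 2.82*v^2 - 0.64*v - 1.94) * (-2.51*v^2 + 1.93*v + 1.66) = 1.004*v^5 - 7.8502*v^4 + 6.385*v^3 + 8.3154*v^2 - 4.8066*v - 3.2204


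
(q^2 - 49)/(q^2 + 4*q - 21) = (q - 7)/(q - 3)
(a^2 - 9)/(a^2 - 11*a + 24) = (a + 3)/(a - 8)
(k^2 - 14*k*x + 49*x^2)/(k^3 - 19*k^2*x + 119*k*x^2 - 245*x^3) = 1/(k - 5*x)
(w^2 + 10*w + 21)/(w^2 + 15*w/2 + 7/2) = 2*(w + 3)/(2*w + 1)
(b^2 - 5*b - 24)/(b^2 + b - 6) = (b - 8)/(b - 2)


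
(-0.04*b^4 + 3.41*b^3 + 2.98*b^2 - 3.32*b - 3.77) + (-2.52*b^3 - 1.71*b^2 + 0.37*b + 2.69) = -0.04*b^4 + 0.89*b^3 + 1.27*b^2 - 2.95*b - 1.08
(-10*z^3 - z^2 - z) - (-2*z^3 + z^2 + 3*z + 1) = -8*z^3 - 2*z^2 - 4*z - 1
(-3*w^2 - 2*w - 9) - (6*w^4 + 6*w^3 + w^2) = -6*w^4 - 6*w^3 - 4*w^2 - 2*w - 9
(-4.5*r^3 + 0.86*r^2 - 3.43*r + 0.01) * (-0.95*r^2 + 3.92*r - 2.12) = 4.275*r^5 - 18.457*r^4 + 16.1697*r^3 - 15.2783*r^2 + 7.3108*r - 0.0212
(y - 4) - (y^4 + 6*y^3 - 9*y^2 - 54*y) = -y^4 - 6*y^3 + 9*y^2 + 55*y - 4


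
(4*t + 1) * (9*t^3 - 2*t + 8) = 36*t^4 + 9*t^3 - 8*t^2 + 30*t + 8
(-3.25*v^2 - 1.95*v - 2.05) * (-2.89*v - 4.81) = 9.3925*v^3 + 21.268*v^2 + 15.304*v + 9.8605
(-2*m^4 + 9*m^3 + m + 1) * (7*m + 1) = -14*m^5 + 61*m^4 + 9*m^3 + 7*m^2 + 8*m + 1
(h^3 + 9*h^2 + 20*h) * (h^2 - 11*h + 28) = h^5 - 2*h^4 - 51*h^3 + 32*h^2 + 560*h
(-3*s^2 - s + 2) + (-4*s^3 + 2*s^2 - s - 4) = -4*s^3 - s^2 - 2*s - 2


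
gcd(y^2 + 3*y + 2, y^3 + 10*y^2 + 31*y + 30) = y + 2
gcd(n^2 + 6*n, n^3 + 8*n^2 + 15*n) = n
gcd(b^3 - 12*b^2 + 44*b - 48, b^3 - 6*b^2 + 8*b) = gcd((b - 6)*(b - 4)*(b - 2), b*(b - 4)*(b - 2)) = b^2 - 6*b + 8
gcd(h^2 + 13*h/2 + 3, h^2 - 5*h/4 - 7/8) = h + 1/2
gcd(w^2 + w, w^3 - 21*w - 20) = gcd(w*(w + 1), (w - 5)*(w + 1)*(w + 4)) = w + 1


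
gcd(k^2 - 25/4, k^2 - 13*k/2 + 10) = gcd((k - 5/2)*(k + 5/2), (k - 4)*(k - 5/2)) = k - 5/2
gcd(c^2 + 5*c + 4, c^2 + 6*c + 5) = c + 1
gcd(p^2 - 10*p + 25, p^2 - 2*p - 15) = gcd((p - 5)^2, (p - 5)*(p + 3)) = p - 5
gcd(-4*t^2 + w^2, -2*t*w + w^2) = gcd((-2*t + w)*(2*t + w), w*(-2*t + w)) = 2*t - w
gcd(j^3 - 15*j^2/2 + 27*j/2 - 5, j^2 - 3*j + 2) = j - 2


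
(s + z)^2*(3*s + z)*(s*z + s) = 3*s^4*z + 3*s^4 + 7*s^3*z^2 + 7*s^3*z + 5*s^2*z^3 + 5*s^2*z^2 + s*z^4 + s*z^3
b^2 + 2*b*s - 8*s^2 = (b - 2*s)*(b + 4*s)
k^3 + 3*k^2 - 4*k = k*(k - 1)*(k + 4)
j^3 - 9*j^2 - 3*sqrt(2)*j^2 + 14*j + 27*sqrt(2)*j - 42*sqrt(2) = (j - 7)*(j - 2)*(j - 3*sqrt(2))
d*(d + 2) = d^2 + 2*d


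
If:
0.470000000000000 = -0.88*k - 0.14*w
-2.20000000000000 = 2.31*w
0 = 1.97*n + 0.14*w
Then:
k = -0.38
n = 0.07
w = -0.95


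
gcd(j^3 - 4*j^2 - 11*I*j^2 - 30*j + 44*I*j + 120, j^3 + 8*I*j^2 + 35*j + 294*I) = j - 6*I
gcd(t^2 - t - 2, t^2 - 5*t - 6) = t + 1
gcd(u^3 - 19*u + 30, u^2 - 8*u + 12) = u - 2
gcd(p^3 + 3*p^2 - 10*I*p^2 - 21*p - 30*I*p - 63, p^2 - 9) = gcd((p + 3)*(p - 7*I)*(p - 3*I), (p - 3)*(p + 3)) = p + 3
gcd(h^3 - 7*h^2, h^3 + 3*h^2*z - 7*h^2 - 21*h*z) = h^2 - 7*h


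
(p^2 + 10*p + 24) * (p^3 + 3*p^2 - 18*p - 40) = p^5 + 13*p^4 + 36*p^3 - 148*p^2 - 832*p - 960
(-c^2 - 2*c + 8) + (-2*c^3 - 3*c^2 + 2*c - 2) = -2*c^3 - 4*c^2 + 6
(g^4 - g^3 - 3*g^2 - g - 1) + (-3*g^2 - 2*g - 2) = g^4 - g^3 - 6*g^2 - 3*g - 3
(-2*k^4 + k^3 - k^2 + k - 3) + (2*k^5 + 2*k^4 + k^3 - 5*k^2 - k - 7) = 2*k^5 + 2*k^3 - 6*k^2 - 10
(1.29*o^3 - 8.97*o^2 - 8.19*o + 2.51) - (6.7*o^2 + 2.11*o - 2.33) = 1.29*o^3 - 15.67*o^2 - 10.3*o + 4.84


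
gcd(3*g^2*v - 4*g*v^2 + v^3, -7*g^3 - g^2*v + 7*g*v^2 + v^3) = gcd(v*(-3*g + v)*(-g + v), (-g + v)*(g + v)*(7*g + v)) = -g + v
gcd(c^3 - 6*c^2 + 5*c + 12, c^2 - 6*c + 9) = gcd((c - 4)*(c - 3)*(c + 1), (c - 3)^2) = c - 3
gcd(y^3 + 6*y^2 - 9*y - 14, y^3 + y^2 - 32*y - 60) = 1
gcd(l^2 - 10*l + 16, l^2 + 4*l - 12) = l - 2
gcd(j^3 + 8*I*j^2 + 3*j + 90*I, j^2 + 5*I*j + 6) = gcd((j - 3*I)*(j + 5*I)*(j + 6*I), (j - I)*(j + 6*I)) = j + 6*I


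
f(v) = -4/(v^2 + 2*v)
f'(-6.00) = -0.07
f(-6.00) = -0.17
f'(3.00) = 0.14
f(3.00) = -0.27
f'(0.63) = 4.75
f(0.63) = -2.41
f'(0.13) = 117.90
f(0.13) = -14.45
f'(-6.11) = -0.06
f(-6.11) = -0.16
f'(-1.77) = -37.17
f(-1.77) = 9.83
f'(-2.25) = -31.60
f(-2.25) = -7.11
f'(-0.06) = 555.02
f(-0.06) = 34.36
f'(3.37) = 0.11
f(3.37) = -0.22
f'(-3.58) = -0.65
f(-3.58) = -0.71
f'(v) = -4*(-2*v - 2)/(v^2 + 2*v)^2 = 8*(v + 1)/(v^2*(v + 2)^2)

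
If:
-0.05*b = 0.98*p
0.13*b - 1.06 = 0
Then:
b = 8.15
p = -0.42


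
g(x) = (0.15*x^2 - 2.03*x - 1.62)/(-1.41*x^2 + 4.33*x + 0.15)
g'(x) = (0.3*x - 2.03)/(-1.41*x^2 + 4.33*x + 0.15) + (2.82*x - 4.33)*(0.15*x^2 - 2.03*x - 1.62)/(-1.41*x^2 + 4.33*x + 0.15)^2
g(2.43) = -2.42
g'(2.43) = -3.15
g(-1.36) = -0.17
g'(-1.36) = 0.13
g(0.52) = -1.30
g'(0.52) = 0.92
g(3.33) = 6.30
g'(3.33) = -28.92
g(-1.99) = -0.21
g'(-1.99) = 0.04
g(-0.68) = 0.05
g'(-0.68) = 0.74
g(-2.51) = -0.23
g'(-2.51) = 0.01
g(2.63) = -3.32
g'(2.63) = -6.43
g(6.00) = 0.34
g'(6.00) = -0.16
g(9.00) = 0.10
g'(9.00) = -0.04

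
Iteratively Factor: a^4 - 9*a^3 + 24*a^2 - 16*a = (a)*(a^3 - 9*a^2 + 24*a - 16) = a*(a - 4)*(a^2 - 5*a + 4) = a*(a - 4)^2*(a - 1)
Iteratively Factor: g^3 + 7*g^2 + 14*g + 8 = (g + 4)*(g^2 + 3*g + 2) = (g + 2)*(g + 4)*(g + 1)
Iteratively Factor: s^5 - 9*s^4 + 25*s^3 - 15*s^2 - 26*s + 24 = (s - 4)*(s^4 - 5*s^3 + 5*s^2 + 5*s - 6) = (s - 4)*(s - 1)*(s^3 - 4*s^2 + s + 6) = (s - 4)*(s - 1)*(s + 1)*(s^2 - 5*s + 6) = (s - 4)*(s - 2)*(s - 1)*(s + 1)*(s - 3)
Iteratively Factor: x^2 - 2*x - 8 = (x - 4)*(x + 2)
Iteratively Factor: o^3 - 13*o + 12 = (o + 4)*(o^2 - 4*o + 3) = (o - 3)*(o + 4)*(o - 1)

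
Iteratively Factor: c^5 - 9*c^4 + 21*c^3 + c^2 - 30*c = (c - 2)*(c^4 - 7*c^3 + 7*c^2 + 15*c) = (c - 2)*(c + 1)*(c^3 - 8*c^2 + 15*c) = c*(c - 2)*(c + 1)*(c^2 - 8*c + 15) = c*(c - 5)*(c - 2)*(c + 1)*(c - 3)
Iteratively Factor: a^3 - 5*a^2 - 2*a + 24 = (a - 3)*(a^2 - 2*a - 8) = (a - 3)*(a + 2)*(a - 4)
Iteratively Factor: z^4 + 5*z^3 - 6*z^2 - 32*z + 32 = (z + 4)*(z^3 + z^2 - 10*z + 8) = (z - 2)*(z + 4)*(z^2 + 3*z - 4) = (z - 2)*(z - 1)*(z + 4)*(z + 4)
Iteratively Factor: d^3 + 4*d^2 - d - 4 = (d + 1)*(d^2 + 3*d - 4) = (d - 1)*(d + 1)*(d + 4)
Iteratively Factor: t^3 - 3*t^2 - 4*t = (t + 1)*(t^2 - 4*t) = (t - 4)*(t + 1)*(t)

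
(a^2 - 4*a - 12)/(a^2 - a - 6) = (a - 6)/(a - 3)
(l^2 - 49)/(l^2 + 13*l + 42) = (l - 7)/(l + 6)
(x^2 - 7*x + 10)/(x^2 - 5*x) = (x - 2)/x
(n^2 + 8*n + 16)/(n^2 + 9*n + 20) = (n + 4)/(n + 5)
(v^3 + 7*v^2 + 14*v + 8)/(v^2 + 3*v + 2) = v + 4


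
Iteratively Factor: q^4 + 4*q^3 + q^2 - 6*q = (q - 1)*(q^3 + 5*q^2 + 6*q) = (q - 1)*(q + 3)*(q^2 + 2*q) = (q - 1)*(q + 2)*(q + 3)*(q)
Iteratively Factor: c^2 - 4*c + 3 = (c - 1)*(c - 3)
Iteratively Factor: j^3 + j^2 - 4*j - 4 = (j + 1)*(j^2 - 4) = (j + 1)*(j + 2)*(j - 2)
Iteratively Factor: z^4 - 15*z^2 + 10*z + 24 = (z - 2)*(z^3 + 2*z^2 - 11*z - 12) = (z - 2)*(z + 4)*(z^2 - 2*z - 3) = (z - 3)*(z - 2)*(z + 4)*(z + 1)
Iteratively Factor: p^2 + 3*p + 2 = (p + 2)*(p + 1)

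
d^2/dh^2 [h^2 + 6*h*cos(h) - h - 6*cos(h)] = -6*h*cos(h) - 12*sin(h) + 6*cos(h) + 2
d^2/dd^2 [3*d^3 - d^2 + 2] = 18*d - 2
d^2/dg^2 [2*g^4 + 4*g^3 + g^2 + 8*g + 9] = 24*g^2 + 24*g + 2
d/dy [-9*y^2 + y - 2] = 1 - 18*y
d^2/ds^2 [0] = 0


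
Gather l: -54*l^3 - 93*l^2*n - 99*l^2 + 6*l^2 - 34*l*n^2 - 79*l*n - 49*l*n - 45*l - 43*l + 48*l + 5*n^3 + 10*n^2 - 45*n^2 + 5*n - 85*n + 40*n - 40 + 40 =-54*l^3 + l^2*(-93*n - 93) + l*(-34*n^2 - 128*n - 40) + 5*n^3 - 35*n^2 - 40*n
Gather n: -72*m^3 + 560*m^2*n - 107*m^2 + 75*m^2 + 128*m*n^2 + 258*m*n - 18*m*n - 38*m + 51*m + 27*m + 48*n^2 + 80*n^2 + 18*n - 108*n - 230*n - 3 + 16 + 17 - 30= -72*m^3 - 32*m^2 + 40*m + n^2*(128*m + 128) + n*(560*m^2 + 240*m - 320)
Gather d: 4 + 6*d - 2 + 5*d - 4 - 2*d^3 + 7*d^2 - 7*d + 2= -2*d^3 + 7*d^2 + 4*d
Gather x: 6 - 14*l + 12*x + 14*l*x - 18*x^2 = -14*l - 18*x^2 + x*(14*l + 12) + 6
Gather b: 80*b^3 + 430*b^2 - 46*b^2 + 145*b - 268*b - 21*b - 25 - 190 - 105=80*b^3 + 384*b^2 - 144*b - 320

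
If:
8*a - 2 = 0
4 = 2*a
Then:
No Solution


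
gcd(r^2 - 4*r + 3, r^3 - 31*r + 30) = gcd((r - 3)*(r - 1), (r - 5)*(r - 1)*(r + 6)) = r - 1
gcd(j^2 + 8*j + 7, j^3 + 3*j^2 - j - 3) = j + 1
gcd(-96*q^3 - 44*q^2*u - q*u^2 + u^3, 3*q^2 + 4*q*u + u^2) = 3*q + u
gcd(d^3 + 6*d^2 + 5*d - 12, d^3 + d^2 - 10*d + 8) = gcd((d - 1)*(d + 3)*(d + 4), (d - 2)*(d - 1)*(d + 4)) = d^2 + 3*d - 4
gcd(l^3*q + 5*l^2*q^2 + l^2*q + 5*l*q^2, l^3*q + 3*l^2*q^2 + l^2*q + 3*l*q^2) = l^2*q + l*q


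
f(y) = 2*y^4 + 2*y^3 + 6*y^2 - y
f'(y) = 8*y^3 + 6*y^2 + 12*y - 1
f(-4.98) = 1136.89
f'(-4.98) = -900.01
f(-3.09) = 183.70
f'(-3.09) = -216.82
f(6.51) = 4391.71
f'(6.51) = 2538.56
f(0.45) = 1.03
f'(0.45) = 6.34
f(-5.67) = 1901.10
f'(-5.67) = -1334.42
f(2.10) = 81.78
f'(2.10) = 124.75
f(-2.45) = 81.11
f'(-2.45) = -112.03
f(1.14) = 13.00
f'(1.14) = 32.33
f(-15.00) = 95865.00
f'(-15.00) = -25831.00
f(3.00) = 267.00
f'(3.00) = 305.00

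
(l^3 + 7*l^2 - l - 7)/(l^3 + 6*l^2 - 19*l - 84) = (l^2 - 1)/(l^2 - l - 12)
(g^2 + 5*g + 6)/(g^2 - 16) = (g^2 + 5*g + 6)/(g^2 - 16)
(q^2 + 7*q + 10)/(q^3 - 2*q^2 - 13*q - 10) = (q + 5)/(q^2 - 4*q - 5)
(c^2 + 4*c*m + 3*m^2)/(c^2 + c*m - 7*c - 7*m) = (c + 3*m)/(c - 7)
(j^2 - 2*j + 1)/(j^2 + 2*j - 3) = (j - 1)/(j + 3)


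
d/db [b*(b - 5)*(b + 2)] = 3*b^2 - 6*b - 10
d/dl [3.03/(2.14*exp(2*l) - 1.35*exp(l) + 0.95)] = (4.0905 - 12.9684*exp(l))*exp(l)/(2.14*exp(2*l) - 1.35*exp(l) + 0.95)^2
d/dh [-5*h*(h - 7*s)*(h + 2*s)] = -15*h^2 + 50*h*s + 70*s^2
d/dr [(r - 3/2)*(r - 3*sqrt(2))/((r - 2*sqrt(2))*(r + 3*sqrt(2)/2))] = (3*r^2 + 5*sqrt(2)*r^2 - 18*sqrt(2)*r - 24*r + 27 + 36*sqrt(2))/(2*r^4 - 2*sqrt(2)*r^3 - 23*r^2 + 12*sqrt(2)*r + 72)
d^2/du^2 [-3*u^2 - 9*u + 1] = -6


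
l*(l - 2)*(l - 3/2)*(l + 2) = l^4 - 3*l^3/2 - 4*l^2 + 6*l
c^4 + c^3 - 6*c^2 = c^2*(c - 2)*(c + 3)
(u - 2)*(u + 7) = u^2 + 5*u - 14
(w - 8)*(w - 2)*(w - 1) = w^3 - 11*w^2 + 26*w - 16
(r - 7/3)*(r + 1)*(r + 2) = r^3 + 2*r^2/3 - 5*r - 14/3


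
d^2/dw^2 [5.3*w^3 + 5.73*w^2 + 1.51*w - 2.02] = 31.8*w + 11.46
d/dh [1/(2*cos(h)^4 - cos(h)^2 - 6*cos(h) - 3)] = 2*(2*cos(h) + cos(3*h) - 3)*sin(h)/(-2*cos(h)^4 + cos(h)^2 + 6*cos(h) + 3)^2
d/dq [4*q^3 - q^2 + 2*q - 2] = 12*q^2 - 2*q + 2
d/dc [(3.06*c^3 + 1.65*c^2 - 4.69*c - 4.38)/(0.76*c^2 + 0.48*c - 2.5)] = (2.3256*c^4 + 2.9376*c^3 - 18.5936*c^2 - 1.5924*c + 13.8274)/(0.5776*c^4 + 0.7296*c^3 - 3.5696*c^2 - 2.4*c + 6.25)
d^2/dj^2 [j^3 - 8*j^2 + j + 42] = 6*j - 16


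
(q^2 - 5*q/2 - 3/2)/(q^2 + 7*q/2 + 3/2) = (q - 3)/(q + 3)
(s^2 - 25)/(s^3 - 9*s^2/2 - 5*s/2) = 2*(s + 5)/(s*(2*s + 1))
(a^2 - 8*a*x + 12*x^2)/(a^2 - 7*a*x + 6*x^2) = (-a + 2*x)/(-a + x)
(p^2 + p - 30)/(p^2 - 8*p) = (p^2 + p - 30)/(p*(p - 8))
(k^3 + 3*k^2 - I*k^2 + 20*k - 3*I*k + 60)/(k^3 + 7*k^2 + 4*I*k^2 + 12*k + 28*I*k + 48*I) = (k - 5*I)/(k + 4)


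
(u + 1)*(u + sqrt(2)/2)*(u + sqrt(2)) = u^3 + u^2 + 3*sqrt(2)*u^2/2 + u + 3*sqrt(2)*u/2 + 1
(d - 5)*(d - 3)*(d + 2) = d^3 - 6*d^2 - d + 30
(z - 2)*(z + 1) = z^2 - z - 2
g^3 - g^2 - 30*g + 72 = (g - 4)*(g - 3)*(g + 6)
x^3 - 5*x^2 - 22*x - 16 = (x - 8)*(x + 1)*(x + 2)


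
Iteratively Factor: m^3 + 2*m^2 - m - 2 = (m - 1)*(m^2 + 3*m + 2) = (m - 1)*(m + 2)*(m + 1)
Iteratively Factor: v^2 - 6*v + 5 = (v - 5)*(v - 1)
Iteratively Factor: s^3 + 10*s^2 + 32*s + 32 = (s + 2)*(s^2 + 8*s + 16) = (s + 2)*(s + 4)*(s + 4)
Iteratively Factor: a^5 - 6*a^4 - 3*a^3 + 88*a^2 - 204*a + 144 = (a - 3)*(a^4 - 3*a^3 - 12*a^2 + 52*a - 48) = (a - 3)^2*(a^3 - 12*a + 16) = (a - 3)^2*(a + 4)*(a^2 - 4*a + 4) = (a - 3)^2*(a - 2)*(a + 4)*(a - 2)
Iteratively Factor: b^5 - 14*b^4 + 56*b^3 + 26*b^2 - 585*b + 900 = (b - 3)*(b^4 - 11*b^3 + 23*b^2 + 95*b - 300) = (b - 3)*(b + 3)*(b^3 - 14*b^2 + 65*b - 100) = (b - 5)*(b - 3)*(b + 3)*(b^2 - 9*b + 20) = (b - 5)^2*(b - 3)*(b + 3)*(b - 4)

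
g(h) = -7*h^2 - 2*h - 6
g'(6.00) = -86.00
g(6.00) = -270.00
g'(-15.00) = 208.00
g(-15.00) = -1551.00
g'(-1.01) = 12.14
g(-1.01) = -11.12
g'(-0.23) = 1.22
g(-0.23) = -5.91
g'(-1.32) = 16.48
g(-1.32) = -15.56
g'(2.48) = -36.72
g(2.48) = -54.01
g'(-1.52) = 19.28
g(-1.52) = -19.13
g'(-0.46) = 4.44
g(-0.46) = -6.56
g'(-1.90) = 24.60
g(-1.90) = -27.47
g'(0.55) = -9.70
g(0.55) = -9.22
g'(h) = -14*h - 2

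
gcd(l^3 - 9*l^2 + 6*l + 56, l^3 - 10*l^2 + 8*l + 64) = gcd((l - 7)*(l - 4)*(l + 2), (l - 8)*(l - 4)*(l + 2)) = l^2 - 2*l - 8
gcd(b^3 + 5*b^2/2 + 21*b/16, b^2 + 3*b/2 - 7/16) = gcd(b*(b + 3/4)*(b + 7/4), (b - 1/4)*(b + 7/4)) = b + 7/4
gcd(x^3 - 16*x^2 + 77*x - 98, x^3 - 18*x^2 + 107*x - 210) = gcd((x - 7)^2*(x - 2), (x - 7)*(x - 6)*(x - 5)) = x - 7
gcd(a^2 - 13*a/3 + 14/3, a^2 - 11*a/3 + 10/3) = a - 2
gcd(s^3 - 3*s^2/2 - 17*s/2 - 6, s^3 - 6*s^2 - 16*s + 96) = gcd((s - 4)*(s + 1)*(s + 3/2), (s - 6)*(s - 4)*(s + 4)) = s - 4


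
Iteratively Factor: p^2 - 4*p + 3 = (p - 1)*(p - 3)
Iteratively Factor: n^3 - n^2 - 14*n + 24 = (n - 3)*(n^2 + 2*n - 8) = (n - 3)*(n + 4)*(n - 2)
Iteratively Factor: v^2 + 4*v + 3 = (v + 3)*(v + 1)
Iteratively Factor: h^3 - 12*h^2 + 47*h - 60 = (h - 4)*(h^2 - 8*h + 15) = (h - 5)*(h - 4)*(h - 3)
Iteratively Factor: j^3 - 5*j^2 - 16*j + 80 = (j + 4)*(j^2 - 9*j + 20) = (j - 5)*(j + 4)*(j - 4)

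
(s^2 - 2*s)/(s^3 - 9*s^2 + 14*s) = 1/(s - 7)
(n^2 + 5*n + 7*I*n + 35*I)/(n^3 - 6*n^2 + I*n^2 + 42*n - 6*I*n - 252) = (n + 5)/(n^2 - 6*n*(1 + I) + 36*I)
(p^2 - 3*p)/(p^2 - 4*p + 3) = p/(p - 1)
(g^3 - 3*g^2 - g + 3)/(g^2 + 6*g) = (g^3 - 3*g^2 - g + 3)/(g*(g + 6))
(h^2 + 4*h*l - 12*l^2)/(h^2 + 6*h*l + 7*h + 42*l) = (h - 2*l)/(h + 7)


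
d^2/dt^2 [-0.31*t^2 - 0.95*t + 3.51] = -0.620000000000000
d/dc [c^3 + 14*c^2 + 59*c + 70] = 3*c^2 + 28*c + 59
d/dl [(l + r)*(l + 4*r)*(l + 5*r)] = 3*l^2 + 20*l*r + 29*r^2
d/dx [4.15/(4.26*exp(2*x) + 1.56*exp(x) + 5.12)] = (-35.358*exp(x) - 6.474)*exp(x)/(4.26*exp(2*x) + 1.56*exp(x) + 5.12)^2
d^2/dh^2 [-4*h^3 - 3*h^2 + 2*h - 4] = -24*h - 6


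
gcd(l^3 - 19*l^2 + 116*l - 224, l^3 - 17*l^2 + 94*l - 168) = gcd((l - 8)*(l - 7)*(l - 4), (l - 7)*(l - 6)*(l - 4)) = l^2 - 11*l + 28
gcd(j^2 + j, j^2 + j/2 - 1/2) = j + 1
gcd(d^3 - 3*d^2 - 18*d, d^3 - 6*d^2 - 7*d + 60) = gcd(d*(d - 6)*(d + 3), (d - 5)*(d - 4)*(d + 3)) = d + 3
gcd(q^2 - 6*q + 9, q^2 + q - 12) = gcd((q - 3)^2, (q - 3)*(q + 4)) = q - 3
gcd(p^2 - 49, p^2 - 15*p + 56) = p - 7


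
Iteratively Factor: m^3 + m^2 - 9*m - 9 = (m + 1)*(m^2 - 9) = (m + 1)*(m + 3)*(m - 3)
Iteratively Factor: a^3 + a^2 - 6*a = (a)*(a^2 + a - 6) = a*(a - 2)*(a + 3)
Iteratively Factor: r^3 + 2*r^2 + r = (r)*(r^2 + 2*r + 1) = r*(r + 1)*(r + 1)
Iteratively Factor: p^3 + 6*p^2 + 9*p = (p + 3)*(p^2 + 3*p) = p*(p + 3)*(p + 3)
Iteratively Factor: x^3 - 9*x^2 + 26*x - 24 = (x - 3)*(x^2 - 6*x + 8) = (x - 3)*(x - 2)*(x - 4)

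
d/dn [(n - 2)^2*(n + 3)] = (n - 2)*(3*n + 4)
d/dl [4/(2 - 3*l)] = 12/(3*l - 2)^2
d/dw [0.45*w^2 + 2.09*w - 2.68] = 0.9*w + 2.09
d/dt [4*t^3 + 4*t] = 12*t^2 + 4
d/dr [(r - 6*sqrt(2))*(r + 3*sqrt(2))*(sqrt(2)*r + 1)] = 3*sqrt(2)*r^2 - 10*r - 39*sqrt(2)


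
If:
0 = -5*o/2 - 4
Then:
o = -8/5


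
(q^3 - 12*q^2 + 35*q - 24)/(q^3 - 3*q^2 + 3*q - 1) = (q^2 - 11*q + 24)/(q^2 - 2*q + 1)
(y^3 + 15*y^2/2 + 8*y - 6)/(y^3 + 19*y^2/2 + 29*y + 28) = (2*y^2 + 11*y - 6)/(2*y^2 + 15*y + 28)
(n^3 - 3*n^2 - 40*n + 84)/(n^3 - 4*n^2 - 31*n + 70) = (n + 6)/(n + 5)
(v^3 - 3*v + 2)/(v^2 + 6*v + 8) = (v^2 - 2*v + 1)/(v + 4)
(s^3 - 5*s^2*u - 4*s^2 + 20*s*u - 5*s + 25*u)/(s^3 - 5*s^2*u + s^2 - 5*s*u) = (s - 5)/s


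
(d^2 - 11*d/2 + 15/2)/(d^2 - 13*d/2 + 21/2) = (2*d - 5)/(2*d - 7)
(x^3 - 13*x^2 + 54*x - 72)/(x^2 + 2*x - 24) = (x^2 - 9*x + 18)/(x + 6)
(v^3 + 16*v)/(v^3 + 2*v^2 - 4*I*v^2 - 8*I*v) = (v + 4*I)/(v + 2)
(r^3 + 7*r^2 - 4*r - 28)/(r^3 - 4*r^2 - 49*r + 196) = (r^2 - 4)/(r^2 - 11*r + 28)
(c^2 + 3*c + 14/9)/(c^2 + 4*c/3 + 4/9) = (3*c + 7)/(3*c + 2)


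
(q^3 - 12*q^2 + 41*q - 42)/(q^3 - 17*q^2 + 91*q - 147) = (q - 2)/(q - 7)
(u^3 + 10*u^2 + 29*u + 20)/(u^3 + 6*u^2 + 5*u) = (u + 4)/u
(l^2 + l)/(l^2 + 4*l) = (l + 1)/(l + 4)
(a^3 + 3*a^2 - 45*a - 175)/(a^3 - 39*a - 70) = (a + 5)/(a + 2)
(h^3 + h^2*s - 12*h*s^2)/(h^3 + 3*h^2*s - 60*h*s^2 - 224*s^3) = h*(-h + 3*s)/(-h^2 + h*s + 56*s^2)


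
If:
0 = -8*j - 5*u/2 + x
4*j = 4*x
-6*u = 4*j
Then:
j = 0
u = 0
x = 0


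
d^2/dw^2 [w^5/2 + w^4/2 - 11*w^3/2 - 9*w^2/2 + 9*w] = 10*w^3 + 6*w^2 - 33*w - 9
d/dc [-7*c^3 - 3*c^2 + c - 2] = -21*c^2 - 6*c + 1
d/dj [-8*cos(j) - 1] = 8*sin(j)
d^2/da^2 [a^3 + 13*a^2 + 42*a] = 6*a + 26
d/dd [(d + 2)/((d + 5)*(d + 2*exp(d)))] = (-(d + 2)*(d + 5)*(2*exp(d) + 1) - (d + 2)*(d + 2*exp(d)) + (d + 5)*(d + 2*exp(d)))/((d + 5)^2*(d + 2*exp(d))^2)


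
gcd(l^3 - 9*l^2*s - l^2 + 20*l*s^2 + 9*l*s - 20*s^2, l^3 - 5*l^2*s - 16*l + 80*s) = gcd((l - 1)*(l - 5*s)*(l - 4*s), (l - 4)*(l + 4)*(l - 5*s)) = -l + 5*s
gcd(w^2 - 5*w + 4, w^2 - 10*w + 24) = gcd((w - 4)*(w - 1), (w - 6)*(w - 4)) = w - 4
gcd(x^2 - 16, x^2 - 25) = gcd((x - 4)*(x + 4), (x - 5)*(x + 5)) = 1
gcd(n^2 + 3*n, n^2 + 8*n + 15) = n + 3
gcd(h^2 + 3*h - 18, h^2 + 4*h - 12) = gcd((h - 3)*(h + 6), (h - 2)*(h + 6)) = h + 6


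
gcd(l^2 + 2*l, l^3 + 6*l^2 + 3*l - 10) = l + 2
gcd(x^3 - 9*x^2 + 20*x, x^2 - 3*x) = x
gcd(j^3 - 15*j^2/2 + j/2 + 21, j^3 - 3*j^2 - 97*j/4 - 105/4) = j^2 - 11*j/2 - 21/2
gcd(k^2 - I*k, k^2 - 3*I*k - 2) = k - I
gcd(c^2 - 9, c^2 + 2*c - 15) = c - 3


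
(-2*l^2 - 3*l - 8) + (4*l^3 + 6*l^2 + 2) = 4*l^3 + 4*l^2 - 3*l - 6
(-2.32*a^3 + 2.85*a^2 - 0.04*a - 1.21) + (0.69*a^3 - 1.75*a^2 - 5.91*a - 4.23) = -1.63*a^3 + 1.1*a^2 - 5.95*a - 5.44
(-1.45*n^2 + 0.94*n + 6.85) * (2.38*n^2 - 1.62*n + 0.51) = -3.451*n^4 + 4.5862*n^3 + 14.0407*n^2 - 10.6176*n + 3.4935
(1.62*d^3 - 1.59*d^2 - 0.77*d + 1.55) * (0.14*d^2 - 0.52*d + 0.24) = 0.2268*d^5 - 1.065*d^4 + 1.1078*d^3 + 0.2358*d^2 - 0.9908*d + 0.372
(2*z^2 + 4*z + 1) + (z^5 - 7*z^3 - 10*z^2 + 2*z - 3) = z^5 - 7*z^3 - 8*z^2 + 6*z - 2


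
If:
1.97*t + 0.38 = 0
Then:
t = -0.19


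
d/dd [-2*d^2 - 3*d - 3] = -4*d - 3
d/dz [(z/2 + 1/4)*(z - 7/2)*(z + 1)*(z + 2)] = 2*z^3 - 35*z/4 - 45/8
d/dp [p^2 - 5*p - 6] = 2*p - 5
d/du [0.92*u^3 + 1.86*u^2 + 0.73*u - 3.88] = 2.76*u^2 + 3.72*u + 0.73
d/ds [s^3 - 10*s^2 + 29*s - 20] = 3*s^2 - 20*s + 29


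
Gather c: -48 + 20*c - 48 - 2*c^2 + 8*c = -2*c^2 + 28*c - 96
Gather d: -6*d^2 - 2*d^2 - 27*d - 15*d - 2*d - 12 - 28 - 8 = -8*d^2 - 44*d - 48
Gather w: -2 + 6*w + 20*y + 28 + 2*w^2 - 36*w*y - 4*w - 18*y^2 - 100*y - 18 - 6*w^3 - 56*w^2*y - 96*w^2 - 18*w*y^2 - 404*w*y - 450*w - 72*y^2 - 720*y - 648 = -6*w^3 + w^2*(-56*y - 94) + w*(-18*y^2 - 440*y - 448) - 90*y^2 - 800*y - 640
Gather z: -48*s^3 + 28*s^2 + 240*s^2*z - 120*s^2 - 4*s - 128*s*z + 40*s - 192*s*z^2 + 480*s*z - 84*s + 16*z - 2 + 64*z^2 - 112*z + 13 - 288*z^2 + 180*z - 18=-48*s^3 - 92*s^2 - 48*s + z^2*(-192*s - 224) + z*(240*s^2 + 352*s + 84) - 7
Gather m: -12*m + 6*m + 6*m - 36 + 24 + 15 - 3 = 0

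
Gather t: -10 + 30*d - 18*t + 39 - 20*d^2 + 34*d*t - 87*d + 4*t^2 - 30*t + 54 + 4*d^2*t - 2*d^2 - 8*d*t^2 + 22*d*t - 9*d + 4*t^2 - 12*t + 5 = -22*d^2 - 66*d + t^2*(8 - 8*d) + t*(4*d^2 + 56*d - 60) + 88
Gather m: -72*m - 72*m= -144*m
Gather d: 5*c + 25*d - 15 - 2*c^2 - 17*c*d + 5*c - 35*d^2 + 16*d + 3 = -2*c^2 + 10*c - 35*d^2 + d*(41 - 17*c) - 12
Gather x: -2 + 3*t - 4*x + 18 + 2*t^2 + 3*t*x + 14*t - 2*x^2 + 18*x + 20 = 2*t^2 + 17*t - 2*x^2 + x*(3*t + 14) + 36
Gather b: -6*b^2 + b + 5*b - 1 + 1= -6*b^2 + 6*b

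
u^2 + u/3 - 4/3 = (u - 1)*(u + 4/3)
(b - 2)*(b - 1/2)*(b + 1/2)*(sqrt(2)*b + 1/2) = sqrt(2)*b^4 - 2*sqrt(2)*b^3 + b^3/2 - b^2 - sqrt(2)*b^2/4 - b/8 + sqrt(2)*b/2 + 1/4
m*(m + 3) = m^2 + 3*m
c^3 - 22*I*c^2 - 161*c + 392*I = (c - 8*I)*(c - 7*I)^2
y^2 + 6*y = y*(y + 6)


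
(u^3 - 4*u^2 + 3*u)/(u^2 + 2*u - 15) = u*(u - 1)/(u + 5)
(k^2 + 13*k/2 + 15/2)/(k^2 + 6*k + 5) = (k + 3/2)/(k + 1)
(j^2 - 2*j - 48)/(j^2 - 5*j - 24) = (j + 6)/(j + 3)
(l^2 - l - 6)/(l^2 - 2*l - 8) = (l - 3)/(l - 4)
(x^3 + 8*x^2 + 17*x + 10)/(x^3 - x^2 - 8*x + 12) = (x^3 + 8*x^2 + 17*x + 10)/(x^3 - x^2 - 8*x + 12)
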